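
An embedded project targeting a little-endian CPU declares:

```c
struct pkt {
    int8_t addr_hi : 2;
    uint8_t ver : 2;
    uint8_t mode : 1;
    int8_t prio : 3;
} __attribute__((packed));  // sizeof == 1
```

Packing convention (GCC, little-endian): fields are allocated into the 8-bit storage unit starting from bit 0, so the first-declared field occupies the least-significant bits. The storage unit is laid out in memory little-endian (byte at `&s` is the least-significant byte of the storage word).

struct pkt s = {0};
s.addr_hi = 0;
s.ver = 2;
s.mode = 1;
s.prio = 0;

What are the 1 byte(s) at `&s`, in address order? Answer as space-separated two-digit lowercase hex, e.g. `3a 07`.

[0+:2] addr_hi=0 & 0x3 = 0x0; word=0x00
[2+:2] ver=2 & 0x3 = 0x2; word=0x08
[4+:1] mode=1 & 0x1 = 0x1; word=0x18
[5+:3] prio=0 & 0x7 = 0x0; word=0x18
word = 0x18 → little-endian bytes:
  [0]=0x18

18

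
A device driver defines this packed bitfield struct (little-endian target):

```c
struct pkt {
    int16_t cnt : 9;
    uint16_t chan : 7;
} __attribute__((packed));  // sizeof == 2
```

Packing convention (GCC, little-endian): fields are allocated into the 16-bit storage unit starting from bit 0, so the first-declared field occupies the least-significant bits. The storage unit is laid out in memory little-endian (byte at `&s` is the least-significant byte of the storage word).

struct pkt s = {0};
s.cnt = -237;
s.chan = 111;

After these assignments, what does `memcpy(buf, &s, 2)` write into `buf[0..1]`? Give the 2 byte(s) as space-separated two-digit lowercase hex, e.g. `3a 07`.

13 df

[0+:9] cnt=-237 & 0x1ff = 0x113; word=0x0113
[9+:7] chan=111 & 0x7f = 0x6f; word=0xdf13
word = 0xdf13 → little-endian bytes:
  [0]=0x13  [1]=0xdf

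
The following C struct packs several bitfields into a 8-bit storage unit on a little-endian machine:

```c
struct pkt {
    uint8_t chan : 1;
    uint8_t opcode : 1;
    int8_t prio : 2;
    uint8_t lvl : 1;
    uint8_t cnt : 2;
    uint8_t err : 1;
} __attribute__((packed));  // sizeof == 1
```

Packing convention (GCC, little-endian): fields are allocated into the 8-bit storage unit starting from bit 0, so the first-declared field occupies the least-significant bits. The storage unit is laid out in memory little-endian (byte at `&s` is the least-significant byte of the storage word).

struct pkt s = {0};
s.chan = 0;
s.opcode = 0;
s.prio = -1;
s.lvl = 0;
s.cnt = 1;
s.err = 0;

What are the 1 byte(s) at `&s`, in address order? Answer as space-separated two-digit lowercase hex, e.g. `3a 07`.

[0+:1] chan=0 & 0x1 = 0x0; word=0x00
[1+:1] opcode=0 & 0x1 = 0x0; word=0x00
[2+:2] prio=-1 & 0x3 = 0x3; word=0x0c
[4+:1] lvl=0 & 0x1 = 0x0; word=0x0c
[5+:2] cnt=1 & 0x3 = 0x1; word=0x2c
[7+:1] err=0 & 0x1 = 0x0; word=0x2c
word = 0x2c → little-endian bytes:
  [0]=0x2c

2c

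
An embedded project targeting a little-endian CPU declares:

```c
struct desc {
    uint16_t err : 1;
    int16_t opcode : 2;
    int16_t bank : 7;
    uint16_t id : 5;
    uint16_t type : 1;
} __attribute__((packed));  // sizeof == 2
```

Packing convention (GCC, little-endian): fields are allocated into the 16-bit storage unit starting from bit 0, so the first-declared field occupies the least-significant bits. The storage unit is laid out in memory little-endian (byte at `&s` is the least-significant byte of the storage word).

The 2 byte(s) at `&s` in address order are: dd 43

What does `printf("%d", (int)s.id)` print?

[0]=0xdd [1]=0x43 (little-endian) → word 0x43dd
err:1 @ bit 0 → (0x43dd>>0)&0x1 = 0x1
opcode:2 @ bit 1 → (0x43dd>>1)&0x3 = 0x2
bank:7 @ bit 3 → (0x43dd>>3)&0x7f = 0x7b
id:5 @ bit 10 → (0x43dd>>10)&0x1f = 0x10  ←
type:1 @ bit 15 → (0x43dd>>15)&0x1 = 0x0

16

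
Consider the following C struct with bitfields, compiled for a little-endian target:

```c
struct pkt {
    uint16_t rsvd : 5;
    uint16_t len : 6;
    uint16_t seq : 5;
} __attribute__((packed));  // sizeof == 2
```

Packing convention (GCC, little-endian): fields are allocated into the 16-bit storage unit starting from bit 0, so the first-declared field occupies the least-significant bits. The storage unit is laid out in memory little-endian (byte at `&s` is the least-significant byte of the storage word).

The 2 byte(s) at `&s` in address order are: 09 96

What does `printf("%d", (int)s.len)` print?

48

[0]=0x09 [1]=0x96 (little-endian) → word 0x9609
rsvd:5 @ bit 0 → (0x9609>>0)&0x1f = 0x9
len:6 @ bit 5 → (0x9609>>5)&0x3f = 0x30  ←
seq:5 @ bit 11 → (0x9609>>11)&0x1f = 0x12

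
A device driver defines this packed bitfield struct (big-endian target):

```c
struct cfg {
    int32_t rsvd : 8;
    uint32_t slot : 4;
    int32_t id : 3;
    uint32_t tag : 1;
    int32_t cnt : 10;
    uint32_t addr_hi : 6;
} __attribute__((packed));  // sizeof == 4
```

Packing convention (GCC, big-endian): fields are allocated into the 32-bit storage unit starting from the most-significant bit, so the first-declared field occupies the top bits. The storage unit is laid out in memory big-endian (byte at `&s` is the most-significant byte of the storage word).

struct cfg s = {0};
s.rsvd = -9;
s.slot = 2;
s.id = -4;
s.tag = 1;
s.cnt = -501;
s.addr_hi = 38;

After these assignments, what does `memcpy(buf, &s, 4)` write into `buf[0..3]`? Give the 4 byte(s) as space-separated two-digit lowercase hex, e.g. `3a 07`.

[24+:8] rsvd=-9 & 0xff = 0xf7; word=0xf7000000
[20+:4] slot=2 & 0xf = 0x2; word=0xf7200000
[17+:3] id=-4 & 0x7 = 0x4; word=0xf7280000
[16+:1] tag=1 & 0x1 = 0x1; word=0xf7290000
[6+:10] cnt=-501 & 0x3ff = 0x20b; word=0xf72982c0
[0+:6] addr_hi=38 & 0x3f = 0x26; word=0xf72982e6
word = 0xf72982e6 → big-endian bytes:
  [0]=0xf7  [1]=0x29  [2]=0x82  [3]=0xe6

f7 29 82 e6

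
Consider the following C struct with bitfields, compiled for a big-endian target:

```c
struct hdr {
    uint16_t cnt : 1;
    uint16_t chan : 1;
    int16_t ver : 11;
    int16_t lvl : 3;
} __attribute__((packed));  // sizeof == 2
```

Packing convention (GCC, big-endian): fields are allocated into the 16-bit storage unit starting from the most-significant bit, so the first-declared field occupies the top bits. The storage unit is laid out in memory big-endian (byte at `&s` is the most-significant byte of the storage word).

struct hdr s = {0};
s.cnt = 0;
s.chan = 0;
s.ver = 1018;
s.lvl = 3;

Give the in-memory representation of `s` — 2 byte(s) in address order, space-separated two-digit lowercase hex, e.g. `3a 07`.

1f d3

[15+:1] cnt=0 & 0x1 = 0x0; word=0x0000
[14+:1] chan=0 & 0x1 = 0x0; word=0x0000
[3+:11] ver=1018 & 0x7ff = 0x3fa; word=0x1fd0
[0+:3] lvl=3 & 0x7 = 0x3; word=0x1fd3
word = 0x1fd3 → big-endian bytes:
  [0]=0x1f  [1]=0xd3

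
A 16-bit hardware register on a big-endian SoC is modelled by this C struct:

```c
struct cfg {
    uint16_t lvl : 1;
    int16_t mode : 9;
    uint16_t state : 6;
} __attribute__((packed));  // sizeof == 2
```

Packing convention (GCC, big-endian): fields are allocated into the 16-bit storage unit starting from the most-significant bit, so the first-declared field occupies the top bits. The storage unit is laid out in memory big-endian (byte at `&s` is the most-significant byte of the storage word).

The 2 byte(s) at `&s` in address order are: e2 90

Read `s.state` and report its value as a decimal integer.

16

[0]=0xe2 [1]=0x90 (big-endian) → word 0xe290
lvl [15+:1] = (word>>15) & 0x1 = 1
mode [6+:9] = (word>>6) & 0x1ff = 394
state [0+:6] = (word>>0) & 0x3f = 16  ←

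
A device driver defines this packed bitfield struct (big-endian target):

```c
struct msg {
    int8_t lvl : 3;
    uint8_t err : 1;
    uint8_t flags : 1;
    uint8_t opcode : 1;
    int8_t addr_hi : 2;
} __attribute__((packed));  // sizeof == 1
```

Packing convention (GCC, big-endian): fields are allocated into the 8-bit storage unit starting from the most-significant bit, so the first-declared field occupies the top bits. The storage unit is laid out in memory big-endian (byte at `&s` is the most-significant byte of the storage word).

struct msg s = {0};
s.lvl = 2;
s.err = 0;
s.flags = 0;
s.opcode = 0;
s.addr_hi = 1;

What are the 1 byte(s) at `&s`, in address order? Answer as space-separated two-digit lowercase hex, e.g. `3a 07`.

41

lvl:3 = 2 → 0x2 << 5 → word 0x40
err:1 = 0 → 0x0 << 4 → word 0x40
flags:1 = 0 → 0x0 << 3 → word 0x40
opcode:1 = 0 → 0x0 << 2 → word 0x40
addr_hi:2 = 1 → 0x1 << 0 → word 0x41
word = 0x41 → big-endian bytes:
  [0]=0x41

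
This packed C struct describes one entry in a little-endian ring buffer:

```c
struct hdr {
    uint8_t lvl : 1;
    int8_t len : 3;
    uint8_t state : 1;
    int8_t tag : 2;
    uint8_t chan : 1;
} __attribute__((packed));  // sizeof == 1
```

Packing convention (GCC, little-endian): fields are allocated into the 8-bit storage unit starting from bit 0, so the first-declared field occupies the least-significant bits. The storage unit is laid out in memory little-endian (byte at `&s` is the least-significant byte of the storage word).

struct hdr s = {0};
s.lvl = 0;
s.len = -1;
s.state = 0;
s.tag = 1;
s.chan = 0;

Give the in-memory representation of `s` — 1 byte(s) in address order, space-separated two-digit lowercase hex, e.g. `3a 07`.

lvl:1 = 0 → 0x0 << 0 → word 0x00
len:3 = -1 → 0x7 << 1 → word 0x0e
state:1 = 0 → 0x0 << 4 → word 0x0e
tag:2 = 1 → 0x1 << 5 → word 0x2e
chan:1 = 0 → 0x0 << 7 → word 0x2e
word = 0x2e → little-endian bytes:
  [0]=0x2e

2e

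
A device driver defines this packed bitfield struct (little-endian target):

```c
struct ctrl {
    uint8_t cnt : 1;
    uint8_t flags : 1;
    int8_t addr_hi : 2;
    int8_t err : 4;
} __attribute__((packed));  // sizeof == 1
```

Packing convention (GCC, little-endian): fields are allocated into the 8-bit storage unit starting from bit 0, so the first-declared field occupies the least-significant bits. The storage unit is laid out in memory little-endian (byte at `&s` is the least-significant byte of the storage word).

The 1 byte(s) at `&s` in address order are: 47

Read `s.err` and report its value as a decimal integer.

4

[0]=0x47 (little-endian) → word 0x47
cnt:1 @ bit 0 → (0x47>>0)&0x1 = 0x1
flags:1 @ bit 1 → (0x47>>1)&0x1 = 0x1
addr_hi:2 @ bit 2 → (0x47>>2)&0x3 = 0x1
err:4 @ bit 4 → (0x47>>4)&0xf = 0x4  ←
err signed 4b, MSB=0: value = 4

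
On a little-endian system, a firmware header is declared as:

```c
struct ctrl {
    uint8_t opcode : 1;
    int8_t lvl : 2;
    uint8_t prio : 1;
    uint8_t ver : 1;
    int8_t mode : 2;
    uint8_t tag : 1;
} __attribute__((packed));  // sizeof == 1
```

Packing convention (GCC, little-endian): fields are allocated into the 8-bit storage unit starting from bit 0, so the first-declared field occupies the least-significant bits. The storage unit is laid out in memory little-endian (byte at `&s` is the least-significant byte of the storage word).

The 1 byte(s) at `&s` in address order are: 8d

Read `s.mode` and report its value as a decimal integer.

0

[0]=0x8d (little-endian) → word 0x8d
opcode [0+:1] = (word>>0) & 0x1 = 1
lvl [1+:2] = (word>>1) & 0x3 = 2
prio [3+:1] = (word>>3) & 0x1 = 1
ver [4+:1] = (word>>4) & 0x1 = 0
mode [5+:2] = (word>>5) & 0x3 = 0  ←
tag [7+:1] = (word>>7) & 0x1 = 1
mode signed 2b, MSB=0: value = 0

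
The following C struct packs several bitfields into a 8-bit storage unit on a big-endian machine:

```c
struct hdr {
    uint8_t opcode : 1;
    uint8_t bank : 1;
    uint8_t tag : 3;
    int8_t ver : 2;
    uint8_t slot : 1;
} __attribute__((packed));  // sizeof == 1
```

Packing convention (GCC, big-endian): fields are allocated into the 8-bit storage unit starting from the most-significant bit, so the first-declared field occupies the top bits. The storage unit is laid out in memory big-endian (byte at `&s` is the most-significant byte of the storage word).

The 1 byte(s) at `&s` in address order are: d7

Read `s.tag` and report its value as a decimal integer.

2

[0]=0xd7 (big-endian) → word 0xd7
opcode:1 @ bit 7 → (0xd7>>7)&0x1 = 0x1
bank:1 @ bit 6 → (0xd7>>6)&0x1 = 0x1
tag:3 @ bit 3 → (0xd7>>3)&0x7 = 0x2  ←
ver:2 @ bit 1 → (0xd7>>1)&0x3 = 0x3
slot:1 @ bit 0 → (0xd7>>0)&0x1 = 0x1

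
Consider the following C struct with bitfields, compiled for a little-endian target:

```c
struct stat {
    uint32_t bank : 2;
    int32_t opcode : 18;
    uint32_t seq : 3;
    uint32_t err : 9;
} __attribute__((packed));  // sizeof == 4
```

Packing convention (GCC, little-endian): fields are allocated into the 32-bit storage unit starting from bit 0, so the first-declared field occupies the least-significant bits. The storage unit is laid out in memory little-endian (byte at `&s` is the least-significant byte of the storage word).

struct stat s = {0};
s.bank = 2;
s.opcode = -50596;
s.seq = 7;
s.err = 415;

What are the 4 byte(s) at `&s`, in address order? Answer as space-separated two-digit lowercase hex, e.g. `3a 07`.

72 e9 fc cf

bank:2 = 2 → 0x2 << 0 → word 0x00000002
opcode:18 = -50596 → 0x33a5c << 2 → word 0x000ce972
seq:3 = 7 → 0x7 << 20 → word 0x007ce972
err:9 = 415 → 0x19f << 23 → word 0xcffce972
word = 0xcffce972 → little-endian bytes:
  [0]=0x72  [1]=0xe9  [2]=0xfc  [3]=0xcf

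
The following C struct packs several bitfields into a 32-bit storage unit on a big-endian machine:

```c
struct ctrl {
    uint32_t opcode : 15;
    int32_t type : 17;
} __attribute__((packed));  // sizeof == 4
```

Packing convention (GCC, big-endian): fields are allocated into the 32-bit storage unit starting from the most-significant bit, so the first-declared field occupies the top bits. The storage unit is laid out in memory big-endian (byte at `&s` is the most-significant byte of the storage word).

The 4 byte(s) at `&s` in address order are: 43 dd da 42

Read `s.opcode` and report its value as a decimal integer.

[0]=0x43 [1]=0xdd [2]=0xda [3]=0x42 (big-endian) → word 0x43ddda42
opcode [17+:15] = (word>>17) & 0x7fff = 8686  ←
type [0+:17] = (word>>0) & 0x1ffff = 121410

8686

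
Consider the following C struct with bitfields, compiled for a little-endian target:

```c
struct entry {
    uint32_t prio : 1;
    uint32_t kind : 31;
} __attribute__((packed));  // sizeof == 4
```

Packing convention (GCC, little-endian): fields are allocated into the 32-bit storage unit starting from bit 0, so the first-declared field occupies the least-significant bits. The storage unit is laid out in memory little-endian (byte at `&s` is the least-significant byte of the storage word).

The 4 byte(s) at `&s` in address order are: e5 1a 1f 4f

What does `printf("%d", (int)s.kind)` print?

[0]=0xe5 [1]=0x1a [2]=0x1f [3]=0x4f (little-endian) → word 0x4f1f1ae5
prio:1 @ bit 0 → (0x4f1f1ae5>>0)&0x1 = 0x1
kind:31 @ bit 1 → (0x4f1f1ae5>>1)&0x7fffffff = 0x278f8d72  ←

663719282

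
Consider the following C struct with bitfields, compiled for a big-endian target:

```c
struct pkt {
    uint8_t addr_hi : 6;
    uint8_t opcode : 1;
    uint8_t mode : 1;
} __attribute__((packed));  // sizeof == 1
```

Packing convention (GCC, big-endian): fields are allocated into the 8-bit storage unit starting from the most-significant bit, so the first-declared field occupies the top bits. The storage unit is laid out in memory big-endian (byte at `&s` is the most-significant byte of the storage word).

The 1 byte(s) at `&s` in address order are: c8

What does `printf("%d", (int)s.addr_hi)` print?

[0]=0xc8 (big-endian) → word 0xc8
addr_hi:6 @ bit 2 → (0xc8>>2)&0x3f = 0x32  ←
opcode:1 @ bit 1 → (0xc8>>1)&0x1 = 0x0
mode:1 @ bit 0 → (0xc8>>0)&0x1 = 0x0

50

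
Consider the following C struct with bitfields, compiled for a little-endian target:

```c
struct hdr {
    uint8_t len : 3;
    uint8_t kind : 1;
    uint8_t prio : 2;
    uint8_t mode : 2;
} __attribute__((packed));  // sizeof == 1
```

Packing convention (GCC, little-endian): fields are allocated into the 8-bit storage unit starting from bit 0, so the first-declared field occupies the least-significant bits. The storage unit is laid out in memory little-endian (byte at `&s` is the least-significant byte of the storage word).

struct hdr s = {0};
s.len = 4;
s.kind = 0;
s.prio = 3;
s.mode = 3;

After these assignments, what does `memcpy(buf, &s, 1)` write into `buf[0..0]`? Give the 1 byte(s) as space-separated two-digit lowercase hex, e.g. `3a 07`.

f4

len:3 = 4 → 0x4 << 0 → word 0x04
kind:1 = 0 → 0x0 << 3 → word 0x04
prio:2 = 3 → 0x3 << 4 → word 0x34
mode:2 = 3 → 0x3 << 6 → word 0xf4
word = 0xf4 → little-endian bytes:
  [0]=0xf4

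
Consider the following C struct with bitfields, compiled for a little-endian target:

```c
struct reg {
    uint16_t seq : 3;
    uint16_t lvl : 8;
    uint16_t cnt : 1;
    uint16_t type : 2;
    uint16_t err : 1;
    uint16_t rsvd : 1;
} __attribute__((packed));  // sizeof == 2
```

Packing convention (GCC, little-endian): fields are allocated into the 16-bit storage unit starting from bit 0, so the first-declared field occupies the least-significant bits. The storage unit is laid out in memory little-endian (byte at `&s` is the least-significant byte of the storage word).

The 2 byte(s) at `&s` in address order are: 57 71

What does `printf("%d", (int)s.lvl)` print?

42

[0]=0x57 [1]=0x71 (little-endian) → word 0x7157
seq:3 @ bit 0 → (0x7157>>0)&0x7 = 0x7
lvl:8 @ bit 3 → (0x7157>>3)&0xff = 0x2a  ←
cnt:1 @ bit 11 → (0x7157>>11)&0x1 = 0x0
type:2 @ bit 12 → (0x7157>>12)&0x3 = 0x3
err:1 @ bit 14 → (0x7157>>14)&0x1 = 0x1
rsvd:1 @ bit 15 → (0x7157>>15)&0x1 = 0x0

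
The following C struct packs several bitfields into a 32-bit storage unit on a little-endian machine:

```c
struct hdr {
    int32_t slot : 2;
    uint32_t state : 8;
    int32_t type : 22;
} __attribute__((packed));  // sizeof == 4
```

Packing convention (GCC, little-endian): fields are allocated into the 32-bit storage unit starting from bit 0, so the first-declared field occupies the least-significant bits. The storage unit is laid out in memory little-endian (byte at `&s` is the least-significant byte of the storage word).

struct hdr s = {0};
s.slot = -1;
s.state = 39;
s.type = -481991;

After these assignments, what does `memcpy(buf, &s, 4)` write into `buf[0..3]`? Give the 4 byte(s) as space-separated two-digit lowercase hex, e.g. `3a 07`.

9f e4 94 e2

[0+:2] slot=-1 & 0x3 = 0x3; word=0x00000003
[2+:8] state=39 & 0xff = 0x27; word=0x0000009f
[10+:22] type=-481991 & 0x3fffff = 0x38a539; word=0xe294e49f
word = 0xe294e49f → little-endian bytes:
  [0]=0x9f  [1]=0xe4  [2]=0x94  [3]=0xe2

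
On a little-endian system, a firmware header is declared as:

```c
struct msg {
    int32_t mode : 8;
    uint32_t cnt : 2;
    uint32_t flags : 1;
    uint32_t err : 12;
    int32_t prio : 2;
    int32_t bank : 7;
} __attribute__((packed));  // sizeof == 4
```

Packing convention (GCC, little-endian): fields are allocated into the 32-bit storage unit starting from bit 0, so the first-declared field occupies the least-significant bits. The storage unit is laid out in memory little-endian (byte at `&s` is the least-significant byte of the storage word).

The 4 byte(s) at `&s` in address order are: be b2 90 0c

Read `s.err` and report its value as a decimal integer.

[0]=0xbe [1]=0xb2 [2]=0x90 [3]=0x0c (little-endian) → word 0x0c90b2be
mode:8 @ bit 0 → (0x0c90b2be>>0)&0xff = 0xbe
cnt:2 @ bit 8 → (0x0c90b2be>>8)&0x3 = 0x2
flags:1 @ bit 10 → (0x0c90b2be>>10)&0x1 = 0x0
err:12 @ bit 11 → (0x0c90b2be>>11)&0xfff = 0x216  ←
prio:2 @ bit 23 → (0x0c90b2be>>23)&0x3 = 0x1
bank:7 @ bit 25 → (0x0c90b2be>>25)&0x7f = 0x6

534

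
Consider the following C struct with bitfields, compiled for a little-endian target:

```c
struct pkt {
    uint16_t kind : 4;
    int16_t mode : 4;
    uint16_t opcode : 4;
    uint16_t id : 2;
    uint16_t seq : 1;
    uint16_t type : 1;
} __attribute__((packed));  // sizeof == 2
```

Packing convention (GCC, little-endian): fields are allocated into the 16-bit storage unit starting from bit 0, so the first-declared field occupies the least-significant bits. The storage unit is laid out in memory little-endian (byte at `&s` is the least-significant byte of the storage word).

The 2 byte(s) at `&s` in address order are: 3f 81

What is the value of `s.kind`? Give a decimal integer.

[0]=0x3f [1]=0x81 (little-endian) → word 0x813f
kind [0+:4] = (word>>0) & 0xf = 15  ←
mode [4+:4] = (word>>4) & 0xf = 3
opcode [8+:4] = (word>>8) & 0xf = 1
id [12+:2] = (word>>12) & 0x3 = 0
seq [14+:1] = (word>>14) & 0x1 = 0
type [15+:1] = (word>>15) & 0x1 = 1

15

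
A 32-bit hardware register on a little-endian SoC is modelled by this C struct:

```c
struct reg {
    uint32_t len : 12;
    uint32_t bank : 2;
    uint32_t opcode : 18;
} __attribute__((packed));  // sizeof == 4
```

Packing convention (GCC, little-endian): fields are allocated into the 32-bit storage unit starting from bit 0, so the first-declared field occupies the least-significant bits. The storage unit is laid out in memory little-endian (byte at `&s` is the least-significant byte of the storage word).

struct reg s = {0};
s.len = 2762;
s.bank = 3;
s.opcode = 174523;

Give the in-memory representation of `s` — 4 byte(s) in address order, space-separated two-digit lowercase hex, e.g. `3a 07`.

ca fa 6e aa

len (12b) val=2762 bits=0xaca at bit 0: 0x00000aca
bank (2b) val=3 bits=0x3 at bit 12: 0x00003aca
opcode (18b) val=174523 bits=0x2a9bb at bit 14: 0xaa6efaca
word = 0xaa6efaca → little-endian bytes:
  [0]=0xca  [1]=0xfa  [2]=0x6e  [3]=0xaa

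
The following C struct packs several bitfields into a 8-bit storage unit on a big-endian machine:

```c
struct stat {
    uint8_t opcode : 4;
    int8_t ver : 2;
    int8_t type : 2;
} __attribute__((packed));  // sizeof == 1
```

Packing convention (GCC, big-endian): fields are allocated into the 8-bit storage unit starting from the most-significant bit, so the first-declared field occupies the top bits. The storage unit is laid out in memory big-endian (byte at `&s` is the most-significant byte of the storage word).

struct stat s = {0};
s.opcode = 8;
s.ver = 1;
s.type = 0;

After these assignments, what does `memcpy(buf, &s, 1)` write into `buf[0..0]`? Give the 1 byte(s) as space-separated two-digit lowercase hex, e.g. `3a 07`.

84

opcode (4b) val=8 bits=0x8 at bit 4: 0x80
ver (2b) val=1 bits=0x1 at bit 2: 0x84
type (2b) val=0 bits=0x0 at bit 0: 0x84
word = 0x84 → big-endian bytes:
  [0]=0x84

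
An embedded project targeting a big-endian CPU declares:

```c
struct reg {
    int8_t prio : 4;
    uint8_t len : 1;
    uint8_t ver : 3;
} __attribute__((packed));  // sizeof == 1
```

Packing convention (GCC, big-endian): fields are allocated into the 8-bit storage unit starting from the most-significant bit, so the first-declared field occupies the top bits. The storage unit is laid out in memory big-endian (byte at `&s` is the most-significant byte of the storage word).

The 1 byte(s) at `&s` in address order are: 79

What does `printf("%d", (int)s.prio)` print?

[0]=0x79 (big-endian) → word 0x79
prio [4+:4] = (word>>4) & 0xf = 7  ←
len [3+:1] = (word>>3) & 0x1 = 1
ver [0+:3] = (word>>0) & 0x7 = 1
prio signed 4b, MSB=0: value = 7

7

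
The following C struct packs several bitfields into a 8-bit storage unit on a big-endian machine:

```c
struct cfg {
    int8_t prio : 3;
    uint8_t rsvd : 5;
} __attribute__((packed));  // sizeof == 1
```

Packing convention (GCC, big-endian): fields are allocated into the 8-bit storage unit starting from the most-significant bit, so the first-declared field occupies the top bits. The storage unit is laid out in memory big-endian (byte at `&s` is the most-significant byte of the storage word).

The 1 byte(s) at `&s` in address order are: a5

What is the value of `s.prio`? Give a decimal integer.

-3

[0]=0xa5 (big-endian) → word 0xa5
prio [5+:3] = (word>>5) & 0x7 = 5  ←
rsvd [0+:5] = (word>>0) & 0x1f = 5
prio signed 3b, MSB=1: 5 - 8 = -3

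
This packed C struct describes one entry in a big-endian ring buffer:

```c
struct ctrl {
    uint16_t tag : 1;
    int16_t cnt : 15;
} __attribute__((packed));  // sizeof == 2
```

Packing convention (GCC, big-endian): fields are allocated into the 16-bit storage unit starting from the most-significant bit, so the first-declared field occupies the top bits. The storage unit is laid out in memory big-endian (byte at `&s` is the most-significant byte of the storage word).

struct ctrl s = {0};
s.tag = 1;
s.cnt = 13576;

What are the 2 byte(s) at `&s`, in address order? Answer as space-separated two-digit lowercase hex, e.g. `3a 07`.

b5 08

tag (1b) val=1 bits=0x1 at bit 15: 0x8000
cnt (15b) val=13576 bits=0x3508 at bit 0: 0xb508
word = 0xb508 → big-endian bytes:
  [0]=0xb5  [1]=0x08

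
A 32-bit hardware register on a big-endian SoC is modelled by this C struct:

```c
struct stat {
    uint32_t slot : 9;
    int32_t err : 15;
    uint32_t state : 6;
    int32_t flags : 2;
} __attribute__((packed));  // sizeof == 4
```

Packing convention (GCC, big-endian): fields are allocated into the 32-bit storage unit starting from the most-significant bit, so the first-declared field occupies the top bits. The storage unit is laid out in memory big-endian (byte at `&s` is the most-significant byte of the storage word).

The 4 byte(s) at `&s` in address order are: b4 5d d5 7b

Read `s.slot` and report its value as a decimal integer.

360

[0]=0xb4 [1]=0x5d [2]=0xd5 [3]=0x7b (big-endian) → word 0xb45dd57b
slot:9 @ bit 23 → (0xb45dd57b>>23)&0x1ff = 0x168  ←
err:15 @ bit 8 → (0xb45dd57b>>8)&0x7fff = 0x5dd5
state:6 @ bit 2 → (0xb45dd57b>>2)&0x3f = 0x1e
flags:2 @ bit 0 → (0xb45dd57b>>0)&0x3 = 0x3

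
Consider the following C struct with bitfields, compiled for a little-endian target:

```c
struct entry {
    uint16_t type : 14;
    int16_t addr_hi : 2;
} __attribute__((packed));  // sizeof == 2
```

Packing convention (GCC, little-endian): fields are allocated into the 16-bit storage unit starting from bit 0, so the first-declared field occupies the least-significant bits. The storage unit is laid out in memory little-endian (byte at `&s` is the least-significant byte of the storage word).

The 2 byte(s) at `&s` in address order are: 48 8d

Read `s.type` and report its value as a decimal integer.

[0]=0x48 [1]=0x8d (little-endian) → word 0x8d48
type:14 @ bit 0 → (0x8d48>>0)&0x3fff = 0xd48  ←
addr_hi:2 @ bit 14 → (0x8d48>>14)&0x3 = 0x2

3400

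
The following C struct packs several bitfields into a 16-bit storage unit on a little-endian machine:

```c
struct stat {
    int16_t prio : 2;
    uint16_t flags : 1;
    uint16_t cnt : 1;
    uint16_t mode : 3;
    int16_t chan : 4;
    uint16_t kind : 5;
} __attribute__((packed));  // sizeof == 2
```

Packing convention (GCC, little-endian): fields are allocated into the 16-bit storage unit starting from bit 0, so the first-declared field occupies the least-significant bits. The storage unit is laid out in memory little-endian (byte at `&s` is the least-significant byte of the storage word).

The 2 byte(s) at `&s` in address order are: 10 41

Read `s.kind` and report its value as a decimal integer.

[0]=0x10 [1]=0x41 (little-endian) → word 0x4110
prio:2 @ bit 0 → (0x4110>>0)&0x3 = 0x0
flags:1 @ bit 2 → (0x4110>>2)&0x1 = 0x0
cnt:1 @ bit 3 → (0x4110>>3)&0x1 = 0x0
mode:3 @ bit 4 → (0x4110>>4)&0x7 = 0x1
chan:4 @ bit 7 → (0x4110>>7)&0xf = 0x2
kind:5 @ bit 11 → (0x4110>>11)&0x1f = 0x8  ←

8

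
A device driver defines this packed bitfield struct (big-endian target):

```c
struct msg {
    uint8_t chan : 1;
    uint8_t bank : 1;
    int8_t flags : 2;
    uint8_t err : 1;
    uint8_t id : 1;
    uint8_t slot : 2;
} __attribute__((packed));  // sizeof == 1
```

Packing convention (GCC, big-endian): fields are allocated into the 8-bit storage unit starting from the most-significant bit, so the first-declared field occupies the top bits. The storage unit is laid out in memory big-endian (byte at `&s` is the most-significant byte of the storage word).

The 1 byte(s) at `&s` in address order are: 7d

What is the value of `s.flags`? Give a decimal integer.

-1

[0]=0x7d (big-endian) → word 0x7d
chan [7+:1] = (word>>7) & 0x1 = 0
bank [6+:1] = (word>>6) & 0x1 = 1
flags [4+:2] = (word>>4) & 0x3 = 3  ←
err [3+:1] = (word>>3) & 0x1 = 1
id [2+:1] = (word>>2) & 0x1 = 1
slot [0+:2] = (word>>0) & 0x3 = 1
flags signed 2b, MSB=1: 3 - 4 = -1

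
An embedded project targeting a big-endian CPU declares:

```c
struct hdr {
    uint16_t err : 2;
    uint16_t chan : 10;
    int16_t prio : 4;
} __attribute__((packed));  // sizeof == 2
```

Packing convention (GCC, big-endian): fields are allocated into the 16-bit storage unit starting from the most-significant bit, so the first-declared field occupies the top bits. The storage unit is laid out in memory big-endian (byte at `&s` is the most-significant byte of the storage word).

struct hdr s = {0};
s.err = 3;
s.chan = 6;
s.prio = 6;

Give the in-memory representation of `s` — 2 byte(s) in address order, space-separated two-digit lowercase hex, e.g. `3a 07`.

[14+:2] err=3 & 0x3 = 0x3; word=0xc000
[4+:10] chan=6 & 0x3ff = 0x6; word=0xc060
[0+:4] prio=6 & 0xf = 0x6; word=0xc066
word = 0xc066 → big-endian bytes:
  [0]=0xc0  [1]=0x66

c0 66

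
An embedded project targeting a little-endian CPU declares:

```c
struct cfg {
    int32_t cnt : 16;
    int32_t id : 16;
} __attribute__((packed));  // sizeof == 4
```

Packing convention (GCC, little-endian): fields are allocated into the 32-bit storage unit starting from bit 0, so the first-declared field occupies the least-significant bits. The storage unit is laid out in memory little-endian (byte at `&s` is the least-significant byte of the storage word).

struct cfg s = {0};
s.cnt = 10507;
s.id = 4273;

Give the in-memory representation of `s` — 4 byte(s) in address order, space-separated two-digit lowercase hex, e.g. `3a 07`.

0b 29 b1 10

cnt (16b) val=10507 bits=0x290b at bit 0: 0x0000290b
id (16b) val=4273 bits=0x10b1 at bit 16: 0x10b1290b
word = 0x10b1290b → little-endian bytes:
  [0]=0x0b  [1]=0x29  [2]=0xb1  [3]=0x10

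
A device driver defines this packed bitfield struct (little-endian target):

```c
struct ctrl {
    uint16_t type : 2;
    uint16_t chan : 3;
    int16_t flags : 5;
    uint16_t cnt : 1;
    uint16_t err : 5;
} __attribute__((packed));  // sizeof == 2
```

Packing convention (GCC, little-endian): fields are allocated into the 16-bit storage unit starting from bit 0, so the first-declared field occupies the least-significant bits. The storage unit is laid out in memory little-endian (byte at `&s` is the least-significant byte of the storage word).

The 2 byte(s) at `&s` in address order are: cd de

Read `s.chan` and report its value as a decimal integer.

[0]=0xcd [1]=0xde (little-endian) → word 0xdecd
type [0+:2] = (word>>0) & 0x3 = 1
chan [2+:3] = (word>>2) & 0x7 = 3  ←
flags [5+:5] = (word>>5) & 0x1f = 22
cnt [10+:1] = (word>>10) & 0x1 = 1
err [11+:5] = (word>>11) & 0x1f = 27

3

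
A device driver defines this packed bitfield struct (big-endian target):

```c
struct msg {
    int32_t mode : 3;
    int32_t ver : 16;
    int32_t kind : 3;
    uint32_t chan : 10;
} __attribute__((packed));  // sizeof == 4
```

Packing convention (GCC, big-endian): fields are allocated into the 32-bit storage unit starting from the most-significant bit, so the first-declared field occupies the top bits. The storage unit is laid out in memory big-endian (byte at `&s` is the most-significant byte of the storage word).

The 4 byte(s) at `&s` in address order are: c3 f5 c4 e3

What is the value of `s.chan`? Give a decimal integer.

[0]=0xc3 [1]=0xf5 [2]=0xc4 [3]=0xe3 (big-endian) → word 0xc3f5c4e3
mode:3 @ bit 29 → (0xc3f5c4e3>>29)&0x7 = 0x6
ver:16 @ bit 13 → (0xc3f5c4e3>>13)&0xffff = 0x1fae
kind:3 @ bit 10 → (0xc3f5c4e3>>10)&0x7 = 0x1
chan:10 @ bit 0 → (0xc3f5c4e3>>0)&0x3ff = 0xe3  ←

227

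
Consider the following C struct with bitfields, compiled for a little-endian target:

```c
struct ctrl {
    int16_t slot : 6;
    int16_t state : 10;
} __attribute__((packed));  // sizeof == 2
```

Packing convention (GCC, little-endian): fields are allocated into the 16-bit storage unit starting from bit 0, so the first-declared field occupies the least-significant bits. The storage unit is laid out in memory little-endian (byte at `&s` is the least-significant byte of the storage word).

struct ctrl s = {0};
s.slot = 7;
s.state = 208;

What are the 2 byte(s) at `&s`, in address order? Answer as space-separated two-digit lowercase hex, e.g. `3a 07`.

07 34

[0+:6] slot=7 & 0x3f = 0x7; word=0x0007
[6+:10] state=208 & 0x3ff = 0xd0; word=0x3407
word = 0x3407 → little-endian bytes:
  [0]=0x07  [1]=0x34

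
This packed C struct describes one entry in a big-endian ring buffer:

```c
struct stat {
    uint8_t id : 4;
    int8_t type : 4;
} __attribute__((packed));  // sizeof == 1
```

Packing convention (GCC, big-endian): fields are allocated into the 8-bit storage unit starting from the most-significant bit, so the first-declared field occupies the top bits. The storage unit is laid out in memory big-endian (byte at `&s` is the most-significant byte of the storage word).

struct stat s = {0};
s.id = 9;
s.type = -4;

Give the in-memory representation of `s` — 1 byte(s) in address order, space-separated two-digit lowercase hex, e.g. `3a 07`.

9c

[4+:4] id=9 & 0xf = 0x9; word=0x90
[0+:4] type=-4 & 0xf = 0xc; word=0x9c
word = 0x9c → big-endian bytes:
  [0]=0x9c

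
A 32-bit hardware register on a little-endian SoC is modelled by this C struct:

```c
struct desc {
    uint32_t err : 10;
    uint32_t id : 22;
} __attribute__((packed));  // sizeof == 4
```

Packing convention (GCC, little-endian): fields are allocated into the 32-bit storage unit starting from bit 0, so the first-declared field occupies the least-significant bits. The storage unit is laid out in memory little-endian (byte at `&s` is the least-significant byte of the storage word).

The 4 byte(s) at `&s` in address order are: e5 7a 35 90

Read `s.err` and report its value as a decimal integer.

741

[0]=0xe5 [1]=0x7a [2]=0x35 [3]=0x90 (little-endian) → word 0x90357ae5
err [0+:10] = (word>>0) & 0x3ff = 741  ←
id [10+:22] = (word>>10) & 0x3fffff = 2362718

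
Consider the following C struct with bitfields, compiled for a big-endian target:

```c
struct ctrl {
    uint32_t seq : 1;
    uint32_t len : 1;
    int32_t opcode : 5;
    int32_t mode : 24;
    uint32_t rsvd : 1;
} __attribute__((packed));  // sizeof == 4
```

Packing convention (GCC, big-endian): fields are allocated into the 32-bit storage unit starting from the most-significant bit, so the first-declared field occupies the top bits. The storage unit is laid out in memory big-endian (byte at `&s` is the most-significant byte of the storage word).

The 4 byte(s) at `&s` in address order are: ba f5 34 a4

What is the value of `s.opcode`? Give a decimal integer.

-3

[0]=0xba [1]=0xf5 [2]=0x34 [3]=0xa4 (big-endian) → word 0xbaf534a4
seq:1 @ bit 31 → (0xbaf534a4>>31)&0x1 = 0x1
len:1 @ bit 30 → (0xbaf534a4>>30)&0x1 = 0x0
opcode:5 @ bit 25 → (0xbaf534a4>>25)&0x1f = 0x1d  ←
mode:24 @ bit 1 → (0xbaf534a4>>1)&0xffffff = 0x7a9a52
rsvd:1 @ bit 0 → (0xbaf534a4>>0)&0x1 = 0x0
opcode signed 5b, MSB=1: 29 - 32 = -3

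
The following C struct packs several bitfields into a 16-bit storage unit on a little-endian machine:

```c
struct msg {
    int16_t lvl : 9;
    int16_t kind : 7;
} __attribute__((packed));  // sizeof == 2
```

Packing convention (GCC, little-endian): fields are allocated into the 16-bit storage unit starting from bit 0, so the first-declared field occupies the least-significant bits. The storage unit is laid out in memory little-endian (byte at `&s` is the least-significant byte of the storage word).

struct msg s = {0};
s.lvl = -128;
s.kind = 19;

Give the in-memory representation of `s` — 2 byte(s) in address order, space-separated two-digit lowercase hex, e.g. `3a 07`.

lvl (9b) val=-128 bits=0x180 at bit 0: 0x0180
kind (7b) val=19 bits=0x13 at bit 9: 0x2780
word = 0x2780 → little-endian bytes:
  [0]=0x80  [1]=0x27

80 27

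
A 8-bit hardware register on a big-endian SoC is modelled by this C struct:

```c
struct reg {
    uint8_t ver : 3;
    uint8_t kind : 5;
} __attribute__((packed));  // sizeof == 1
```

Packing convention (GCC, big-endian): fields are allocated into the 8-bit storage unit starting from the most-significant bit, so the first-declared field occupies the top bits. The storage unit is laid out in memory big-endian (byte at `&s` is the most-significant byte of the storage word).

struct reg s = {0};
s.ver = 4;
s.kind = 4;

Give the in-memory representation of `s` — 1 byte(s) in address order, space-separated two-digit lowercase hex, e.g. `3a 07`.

ver (3b) val=4 bits=0x4 at bit 5: 0x80
kind (5b) val=4 bits=0x4 at bit 0: 0x84
word = 0x84 → big-endian bytes:
  [0]=0x84

84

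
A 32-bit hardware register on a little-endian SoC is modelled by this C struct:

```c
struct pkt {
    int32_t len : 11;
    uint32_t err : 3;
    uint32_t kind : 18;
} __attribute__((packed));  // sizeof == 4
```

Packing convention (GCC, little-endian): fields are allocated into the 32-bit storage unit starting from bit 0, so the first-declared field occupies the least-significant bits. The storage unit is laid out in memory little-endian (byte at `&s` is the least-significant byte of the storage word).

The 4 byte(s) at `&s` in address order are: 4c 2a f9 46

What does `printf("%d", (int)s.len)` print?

588

[0]=0x4c [1]=0x2a [2]=0xf9 [3]=0x46 (little-endian) → word 0x46f92a4c
len [0+:11] = (word>>0) & 0x7ff = 588  ←
err [11+:3] = (word>>11) & 0x7 = 5
kind [14+:18] = (word>>14) & 0x3ffff = 72676
len signed 11b, MSB=0: value = 588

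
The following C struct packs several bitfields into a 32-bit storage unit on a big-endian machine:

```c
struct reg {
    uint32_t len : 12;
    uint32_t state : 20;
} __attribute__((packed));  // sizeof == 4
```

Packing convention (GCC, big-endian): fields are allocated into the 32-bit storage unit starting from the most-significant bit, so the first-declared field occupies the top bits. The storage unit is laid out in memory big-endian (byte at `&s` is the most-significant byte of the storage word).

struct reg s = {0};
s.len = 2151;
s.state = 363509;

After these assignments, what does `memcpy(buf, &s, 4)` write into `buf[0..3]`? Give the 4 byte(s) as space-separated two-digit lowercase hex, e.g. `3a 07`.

len:12 = 2151 → 0x867 << 20 → word 0x86700000
state:20 = 363509 → 0x58bf5 << 0 → word 0x86758bf5
word = 0x86758bf5 → big-endian bytes:
  [0]=0x86  [1]=0x75  [2]=0x8b  [3]=0xf5

86 75 8b f5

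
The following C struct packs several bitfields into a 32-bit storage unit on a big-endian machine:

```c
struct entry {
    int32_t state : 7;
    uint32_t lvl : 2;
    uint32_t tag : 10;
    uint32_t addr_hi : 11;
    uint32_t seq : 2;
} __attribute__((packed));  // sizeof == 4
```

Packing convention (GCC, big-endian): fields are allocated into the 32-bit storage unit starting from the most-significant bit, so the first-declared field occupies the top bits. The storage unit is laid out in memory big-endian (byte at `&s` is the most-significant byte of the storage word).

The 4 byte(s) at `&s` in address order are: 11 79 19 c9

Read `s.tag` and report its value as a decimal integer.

968

[0]=0x11 [1]=0x79 [2]=0x19 [3]=0xc9 (big-endian) → word 0x117919c9
state [25+:7] = (word>>25) & 0x7f = 8
lvl [23+:2] = (word>>23) & 0x3 = 2
tag [13+:10] = (word>>13) & 0x3ff = 968  ←
addr_hi [2+:11] = (word>>2) & 0x7ff = 1650
seq [0+:2] = (word>>0) & 0x3 = 1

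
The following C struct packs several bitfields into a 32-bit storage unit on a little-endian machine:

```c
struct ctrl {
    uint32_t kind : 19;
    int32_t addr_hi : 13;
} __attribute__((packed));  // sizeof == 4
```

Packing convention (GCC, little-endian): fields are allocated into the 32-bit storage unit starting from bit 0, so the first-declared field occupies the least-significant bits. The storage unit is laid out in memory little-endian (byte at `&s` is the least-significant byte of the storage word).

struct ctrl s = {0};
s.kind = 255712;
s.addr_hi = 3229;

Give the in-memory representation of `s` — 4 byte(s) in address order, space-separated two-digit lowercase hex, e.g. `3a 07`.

kind:19 = 255712 → 0x3e6e0 << 0 → word 0x0003e6e0
addr_hi:13 = 3229 → 0xc9d << 19 → word 0x64ebe6e0
word = 0x64ebe6e0 → little-endian bytes:
  [0]=0xe0  [1]=0xe6  [2]=0xeb  [3]=0x64

e0 e6 eb 64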